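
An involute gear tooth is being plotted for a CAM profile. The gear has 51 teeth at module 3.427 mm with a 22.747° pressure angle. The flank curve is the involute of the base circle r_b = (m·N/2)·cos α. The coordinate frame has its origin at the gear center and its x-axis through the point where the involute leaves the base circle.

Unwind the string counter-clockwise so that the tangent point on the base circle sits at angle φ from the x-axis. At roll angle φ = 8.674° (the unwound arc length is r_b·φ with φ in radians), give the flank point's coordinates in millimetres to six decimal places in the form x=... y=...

x=81.509778 y=0.092996

pitch radius r_p = m·N/2 = 3.427·51/2 = 87.388500
base radius r_b = r_p·cos α = 87.388500·cos 22.747° = 80.591529
roll angle φ = 8.674° = 0.15138986 rad
x = r_b·(cos φ + φ·sin φ) = 80.591529·(0.98856243 + 0.15138986·0.15081224) = 81.509778
y = r_b·(sin φ − φ·cos φ) = 80.591529·(0.15081224 − 0.15138986·0.98856243) = 0.092996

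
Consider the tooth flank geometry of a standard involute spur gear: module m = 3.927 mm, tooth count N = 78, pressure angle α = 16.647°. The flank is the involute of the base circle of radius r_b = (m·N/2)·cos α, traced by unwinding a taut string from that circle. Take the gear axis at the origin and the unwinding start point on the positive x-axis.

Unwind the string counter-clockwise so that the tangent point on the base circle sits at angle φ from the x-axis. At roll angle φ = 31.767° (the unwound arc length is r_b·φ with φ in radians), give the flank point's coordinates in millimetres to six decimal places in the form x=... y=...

pitch radius r_p = m·N/2 = 3.927·78/2 = 153.153000
base radius r_b = r_p·cos α = 153.153000·cos 16.647° = 146.734036
roll angle φ = 31.767° = 0.55443874 rad
x = r_b·(cos φ + φ·sin φ) = 146.734036·(0.85019606 + 0.55443874·0.52646621) = 167.583375
y = r_b·(sin φ − φ·cos φ) = 146.734036·(0.52646621 − 0.55443874·0.85019606) = 8.082782

x=167.583375 y=8.082782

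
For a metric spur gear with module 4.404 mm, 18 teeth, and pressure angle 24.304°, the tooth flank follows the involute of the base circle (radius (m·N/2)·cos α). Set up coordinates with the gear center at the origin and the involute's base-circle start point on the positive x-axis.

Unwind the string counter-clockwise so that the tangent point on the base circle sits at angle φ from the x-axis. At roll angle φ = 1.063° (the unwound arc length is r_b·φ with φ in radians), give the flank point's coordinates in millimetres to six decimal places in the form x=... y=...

pitch radius r_p = m·N/2 = 4.404·18/2 = 39.636000
base radius r_b = r_p·cos α = 39.636000·cos 24.304° = 36.123241
roll angle φ = 1.063° = 0.01855285 rad
x = r_b·(cos φ + φ·sin φ) = 36.123241·(0.99982790 + 0.01855285·0.01855179) = 36.129458
y = r_b·(sin φ − φ·cos φ) = 36.123241·(0.01855179 − 0.01855285·0.99982790) = 0.000077

x=36.129458 y=0.000077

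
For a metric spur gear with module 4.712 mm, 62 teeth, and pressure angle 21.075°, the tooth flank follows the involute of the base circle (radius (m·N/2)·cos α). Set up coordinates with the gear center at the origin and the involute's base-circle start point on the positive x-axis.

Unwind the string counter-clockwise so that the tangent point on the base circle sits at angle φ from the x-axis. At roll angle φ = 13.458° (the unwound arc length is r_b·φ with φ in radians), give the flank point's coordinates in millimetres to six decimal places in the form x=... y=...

x=140.009601 y=0.585537

pitch radius r_p = m·N/2 = 4.712·62/2 = 146.072000
base radius r_b = r_p·cos α = 146.072000·cos 21.075° = 136.301320
roll angle φ = 13.458° = 0.23488641 rad
x = r_b·(cos φ + φ·sin φ) = 136.301320·(0.97254078 + 0.23488641·0.23273252) = 140.009601
y = r_b·(sin φ − φ·cos φ) = 136.301320·(0.23273252 − 0.23488641·0.97254078) = 0.585537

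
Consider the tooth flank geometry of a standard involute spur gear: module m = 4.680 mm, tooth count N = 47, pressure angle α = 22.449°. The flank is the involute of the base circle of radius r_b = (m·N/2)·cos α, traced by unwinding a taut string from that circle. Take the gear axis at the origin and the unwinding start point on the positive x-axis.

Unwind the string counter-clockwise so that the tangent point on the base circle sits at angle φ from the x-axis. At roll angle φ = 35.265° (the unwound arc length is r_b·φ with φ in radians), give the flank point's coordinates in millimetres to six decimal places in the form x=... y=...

x=119.113436 y=7.604823

pitch radius r_p = m·N/2 = 4.680·47/2 = 109.980000
base radius r_b = r_p·cos α = 109.980000·cos 22.449° = 101.645694
roll angle φ = 35.265° = 0.61549036 rad
x = r_b·(cos φ + φ·sin φ) = 101.645694·(0.81649043 + 0.61549036·0.57735897) = 119.113436
y = r_b·(sin φ − φ·cos φ) = 101.645694·(0.57735897 − 0.61549036·0.81649043) = 7.604823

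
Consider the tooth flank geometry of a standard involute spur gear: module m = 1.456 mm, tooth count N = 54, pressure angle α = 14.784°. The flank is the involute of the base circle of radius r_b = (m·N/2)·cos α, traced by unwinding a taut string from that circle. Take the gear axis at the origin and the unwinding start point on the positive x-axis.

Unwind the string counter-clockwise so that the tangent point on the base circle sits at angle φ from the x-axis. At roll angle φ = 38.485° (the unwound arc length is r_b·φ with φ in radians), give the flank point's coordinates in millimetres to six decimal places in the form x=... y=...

x=45.641956 y=3.669169

pitch radius r_p = m·N/2 = 1.456·54/2 = 39.312000
base radius r_b = r_p·cos α = 39.312000·cos 14.784° = 38.010564
roll angle φ = 38.485° = 0.67168996 rad
x = r_b·(cos φ + φ·sin φ) = 38.010564·(0.78277110 + 0.67168996·0.62230973) = 45.641956
y = r_b·(sin φ − φ·cos φ) = 38.010564·(0.62230973 − 0.67168996·0.78277110) = 3.669169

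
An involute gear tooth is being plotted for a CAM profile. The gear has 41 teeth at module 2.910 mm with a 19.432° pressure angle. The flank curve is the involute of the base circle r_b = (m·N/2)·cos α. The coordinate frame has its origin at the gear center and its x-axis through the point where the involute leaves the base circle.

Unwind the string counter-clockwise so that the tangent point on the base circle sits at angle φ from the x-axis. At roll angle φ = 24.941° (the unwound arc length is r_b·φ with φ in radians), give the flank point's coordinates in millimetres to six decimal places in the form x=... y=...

pitch radius r_p = m·N/2 = 2.910·41/2 = 59.655000
base radius r_b = r_p·cos α = 59.655000·cos 19.432° = 56.256872
roll angle φ = 24.941° = 0.43530257 rad
x = r_b·(cos φ + φ·sin φ) = 56.256872·(0.90674250 + 0.43530257·0.42168477) = 61.337034
y = r_b·(sin φ − φ·cos φ) = 56.256872·(0.42168477 − 0.43530257·0.90674250) = 1.517666

x=61.337034 y=1.517666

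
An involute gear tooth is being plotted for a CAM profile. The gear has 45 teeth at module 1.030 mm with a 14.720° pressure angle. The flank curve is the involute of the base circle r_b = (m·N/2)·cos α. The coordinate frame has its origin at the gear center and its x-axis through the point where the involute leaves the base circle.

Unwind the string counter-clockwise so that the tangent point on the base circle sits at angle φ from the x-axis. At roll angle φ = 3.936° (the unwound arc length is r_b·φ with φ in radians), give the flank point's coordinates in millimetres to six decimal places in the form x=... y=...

x=22.467202 y=0.002421

pitch radius r_p = m·N/2 = 1.030·45/2 = 23.175000
base radius r_b = r_p·cos α = 23.175000·cos 14.720° = 22.414376
roll angle φ = 3.936° = 0.06869616 rad
x = r_b·(cos φ + φ·sin φ) = 22.414376·(0.99764135 + 0.06869616·0.06864214) = 22.467202
y = r_b·(sin φ − φ·cos φ) = 22.414376·(0.06864214 − 0.06869616·0.99764135) = 0.002421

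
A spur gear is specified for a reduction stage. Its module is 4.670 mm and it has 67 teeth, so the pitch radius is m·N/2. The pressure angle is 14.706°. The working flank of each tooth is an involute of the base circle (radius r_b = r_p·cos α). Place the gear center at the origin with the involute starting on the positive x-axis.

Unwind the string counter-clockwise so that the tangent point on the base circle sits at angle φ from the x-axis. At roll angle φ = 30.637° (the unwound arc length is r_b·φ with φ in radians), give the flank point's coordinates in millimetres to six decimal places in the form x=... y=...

x=171.430955 y=7.493375

pitch radius r_p = m·N/2 = 4.670·67/2 = 156.445000
base radius r_b = r_p·cos α = 156.445000·cos 14.706° = 151.320045
roll angle φ = 30.637° = 0.53471652 rad
x = r_b·(cos φ + φ·sin φ) = 151.320045·(0.86041312 + 0.53471652·0.50959715) = 171.430955
y = r_b·(sin φ − φ·cos φ) = 151.320045·(0.50959715 − 0.53471652·0.86041312) = 7.493375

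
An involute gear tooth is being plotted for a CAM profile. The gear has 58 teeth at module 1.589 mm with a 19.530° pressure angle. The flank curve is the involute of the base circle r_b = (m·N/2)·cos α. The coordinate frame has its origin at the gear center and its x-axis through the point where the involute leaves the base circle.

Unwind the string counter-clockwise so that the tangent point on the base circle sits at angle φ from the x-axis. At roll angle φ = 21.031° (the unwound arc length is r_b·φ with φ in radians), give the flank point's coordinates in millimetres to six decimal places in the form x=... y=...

pitch radius r_p = m·N/2 = 1.589·58/2 = 46.081000
base radius r_b = r_p·cos α = 46.081000·cos 19.530° = 43.429803
roll angle φ = 21.031° = 0.36706019 rad
x = r_b·(cos φ + φ·sin φ) = 43.429803·(0.93338639 + 0.36706019·0.35887301) = 46.257708
y = r_b·(sin φ − φ·cos φ) = 43.429803·(0.35887301 − 0.36706019·0.93338639) = 0.706343

x=46.257708 y=0.706343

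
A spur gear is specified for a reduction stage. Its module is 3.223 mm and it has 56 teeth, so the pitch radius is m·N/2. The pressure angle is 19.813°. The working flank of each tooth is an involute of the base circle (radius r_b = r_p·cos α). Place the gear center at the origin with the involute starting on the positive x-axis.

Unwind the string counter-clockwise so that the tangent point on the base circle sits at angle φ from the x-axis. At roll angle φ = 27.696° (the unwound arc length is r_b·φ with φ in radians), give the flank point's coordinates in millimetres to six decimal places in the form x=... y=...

x=94.249140 y=3.122464

pitch radius r_p = m·N/2 = 3.223·56/2 = 90.244000
base radius r_b = r_p·cos α = 90.244000·cos 19.813° = 84.901906
roll angle φ = 27.696° = 0.48338639 rad
x = r_b·(cos φ + φ·sin φ) = 84.901906·(0.88542608 + 0.48338639·0.46478023) = 94.249140
y = r_b·(sin φ − φ·cos φ) = 84.901906·(0.46478023 − 0.48338639·0.88542608) = 3.122464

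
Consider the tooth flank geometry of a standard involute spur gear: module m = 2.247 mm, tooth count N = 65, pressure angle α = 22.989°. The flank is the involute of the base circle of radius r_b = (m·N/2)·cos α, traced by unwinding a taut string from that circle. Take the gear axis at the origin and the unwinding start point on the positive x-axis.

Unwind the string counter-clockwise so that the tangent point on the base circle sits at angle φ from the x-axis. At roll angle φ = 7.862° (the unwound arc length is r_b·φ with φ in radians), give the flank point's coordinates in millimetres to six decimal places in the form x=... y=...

pitch radius r_p = m·N/2 = 2.247·65/2 = 73.027500
base radius r_b = r_p·cos α = 73.027500·cos 22.989° = 67.227645
roll angle φ = 7.862° = 0.13721779 rad
x = r_b·(cos φ + φ·sin φ) = 67.227645·(0.99060040 + 0.13721779·0.13678759) = 67.857574
y = r_b·(sin φ − φ·cos φ) = 67.227645·(0.13678759 − 0.13721779·0.99060040) = 0.057788

x=67.857574 y=0.057788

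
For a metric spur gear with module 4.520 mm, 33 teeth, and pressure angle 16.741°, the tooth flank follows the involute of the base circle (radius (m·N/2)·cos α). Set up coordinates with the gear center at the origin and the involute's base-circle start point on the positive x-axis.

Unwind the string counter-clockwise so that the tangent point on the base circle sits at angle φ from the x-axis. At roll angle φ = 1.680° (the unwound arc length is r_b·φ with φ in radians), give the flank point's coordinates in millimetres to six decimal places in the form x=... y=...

x=71.449742 y=0.000600

pitch radius r_p = m·N/2 = 4.520·33/2 = 74.580000
base radius r_b = r_p·cos α = 74.580000·cos 16.741° = 71.419047
roll angle φ = 1.680° = 0.02932153 rad
x = r_b·(cos φ + φ·sin φ) = 71.419047·(0.99957015 + 0.02932153·0.02931733) = 71.449742
y = r_b·(sin φ − φ·cos φ) = 71.419047·(0.02931733 − 0.02932153·0.99957015) = 0.000600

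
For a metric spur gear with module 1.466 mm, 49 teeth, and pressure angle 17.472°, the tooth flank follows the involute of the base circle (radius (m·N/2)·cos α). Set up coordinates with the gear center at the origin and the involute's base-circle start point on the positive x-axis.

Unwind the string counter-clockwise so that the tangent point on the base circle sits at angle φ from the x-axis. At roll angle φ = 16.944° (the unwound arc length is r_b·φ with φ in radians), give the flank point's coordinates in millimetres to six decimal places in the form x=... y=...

x=35.725438 y=0.292781

pitch radius r_p = m·N/2 = 1.466·49/2 = 35.917000
base radius r_b = r_p·cos α = 35.917000·cos 17.472° = 34.259926
roll angle φ = 16.944° = 0.29572859 rad
x = r_b·(cos φ + φ·sin φ) = 34.259926·(0.95659006 + 0.29572859·0.29143689) = 35.725438
y = r_b·(sin φ − φ·cos φ) = 34.259926·(0.29143689 − 0.29572859·0.95659006) = 0.292781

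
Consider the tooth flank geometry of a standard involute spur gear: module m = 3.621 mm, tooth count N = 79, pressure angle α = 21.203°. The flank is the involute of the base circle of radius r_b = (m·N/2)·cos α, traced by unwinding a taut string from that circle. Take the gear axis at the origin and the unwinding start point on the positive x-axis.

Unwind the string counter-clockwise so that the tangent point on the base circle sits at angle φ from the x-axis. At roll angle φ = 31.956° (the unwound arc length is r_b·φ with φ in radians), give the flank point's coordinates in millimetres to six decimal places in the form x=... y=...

x=152.502047 y=7.474487

pitch radius r_p = m·N/2 = 3.621·79/2 = 143.029500
base radius r_b = r_p·cos α = 143.029500·cos 21.203° = 133.347099
roll angle φ = 31.956° = 0.55773742 rad
x = r_b·(cos φ + φ·sin φ) = 133.347099·(0.84845479 + 0.55773742·0.52926785) = 152.502047
y = r_b·(sin φ − φ·cos φ) = 133.347099·(0.52926785 − 0.55773742·0.84845479) = 7.474487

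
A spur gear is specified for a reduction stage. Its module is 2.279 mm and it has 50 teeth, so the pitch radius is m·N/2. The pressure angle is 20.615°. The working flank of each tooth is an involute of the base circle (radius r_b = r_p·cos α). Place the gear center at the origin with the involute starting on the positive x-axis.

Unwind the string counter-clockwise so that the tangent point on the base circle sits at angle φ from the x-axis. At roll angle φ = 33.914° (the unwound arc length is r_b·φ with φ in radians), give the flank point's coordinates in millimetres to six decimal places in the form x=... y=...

x=61.866031 y=3.558772

pitch radius r_p = m·N/2 = 2.279·50/2 = 56.975000
base radius r_b = r_p·cos α = 56.975000·cos 20.615° = 53.326742
roll angle φ = 33.914° = 0.59191096 rad
x = r_b·(cos φ + φ·sin φ) = 53.326742·(0.82987598 + 0.59191096·0.55794790) = 61.866031
y = r_b·(sin φ − φ·cos φ) = 53.326742·(0.55794790 − 0.59191096·0.82987598) = 3.558772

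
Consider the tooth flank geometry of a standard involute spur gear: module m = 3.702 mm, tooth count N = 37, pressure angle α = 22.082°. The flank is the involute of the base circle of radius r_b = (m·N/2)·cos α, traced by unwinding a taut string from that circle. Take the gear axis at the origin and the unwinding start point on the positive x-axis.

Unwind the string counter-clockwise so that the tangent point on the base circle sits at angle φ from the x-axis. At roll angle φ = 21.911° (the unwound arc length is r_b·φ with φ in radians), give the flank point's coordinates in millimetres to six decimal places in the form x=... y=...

pitch radius r_p = m·N/2 = 3.702·37/2 = 68.487000
base radius r_b = r_p·cos α = 68.487000·cos 22.082° = 63.463258
roll angle φ = 21.911° = 0.38241909 rad
x = r_b·(cos φ + φ·sin φ) = 63.463258·(0.92776463 + 0.38241909·0.37316591) = 67.935539
y = r_b·(sin φ − φ·cos φ) = 63.463258·(0.37316591 − 0.38241909·0.92776463) = 1.165884

x=67.935539 y=1.165884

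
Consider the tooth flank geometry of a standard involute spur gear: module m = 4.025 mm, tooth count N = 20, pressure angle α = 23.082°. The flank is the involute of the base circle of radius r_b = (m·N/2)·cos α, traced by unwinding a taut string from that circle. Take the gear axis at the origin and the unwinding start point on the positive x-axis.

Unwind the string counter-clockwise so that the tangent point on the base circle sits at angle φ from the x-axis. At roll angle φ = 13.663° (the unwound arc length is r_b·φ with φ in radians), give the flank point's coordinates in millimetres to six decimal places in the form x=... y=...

x=38.065651 y=0.166420

pitch radius r_p = m·N/2 = 4.025·20/2 = 40.250000
base radius r_b = r_p·cos α = 40.250000·cos 23.082° = 37.027775
roll angle φ = 13.663° = 0.23846434 rad
x = r_b·(cos φ + φ·sin φ) = 37.027775·(0.97170186 + 0.23846434·0.23621070) = 38.065651
y = r_b·(sin φ − φ·cos φ) = 37.027775·(0.23621070 − 0.23846434·0.97170186) = 0.166420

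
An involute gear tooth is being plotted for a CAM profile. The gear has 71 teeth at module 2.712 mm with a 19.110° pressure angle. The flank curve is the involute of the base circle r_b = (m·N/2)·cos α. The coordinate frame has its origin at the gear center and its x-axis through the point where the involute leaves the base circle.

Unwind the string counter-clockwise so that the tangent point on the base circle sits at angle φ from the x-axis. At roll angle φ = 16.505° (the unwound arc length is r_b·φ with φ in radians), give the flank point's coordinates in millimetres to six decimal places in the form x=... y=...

x=94.666928 y=0.718868

pitch radius r_p = m·N/2 = 2.712·71/2 = 96.276000
base radius r_b = r_p·cos α = 96.276000·cos 19.110° = 90.970402
roll angle φ = 16.505° = 0.28806659 rad
x = r_b·(cos φ + φ·sin φ) = 90.970402·(0.95879495 + 0.28806659·0.28409902) = 94.666928
y = r_b·(sin φ − φ·cos φ) = 90.970402·(0.28409902 − 0.28806659·0.95879495) = 0.718868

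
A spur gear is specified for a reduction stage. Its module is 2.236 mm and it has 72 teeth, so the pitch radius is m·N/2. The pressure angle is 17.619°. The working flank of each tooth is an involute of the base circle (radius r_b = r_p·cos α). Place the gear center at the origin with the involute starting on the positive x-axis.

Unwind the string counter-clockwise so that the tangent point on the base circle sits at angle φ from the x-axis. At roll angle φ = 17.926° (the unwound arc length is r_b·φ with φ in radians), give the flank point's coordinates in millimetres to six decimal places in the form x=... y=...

x=80.383484 y=0.775554

pitch radius r_p = m·N/2 = 2.236·72/2 = 80.496000
base radius r_b = r_p·cos α = 80.496000·cos 17.619° = 76.719960
roll angle φ = 17.926° = 0.31286772 rad
x = r_b·(cos φ + φ·sin φ) = 76.719960·(0.95145483 + 0.31286772·0.30778841) = 80.383484
y = r_b·(sin φ − φ·cos φ) = 76.719960·(0.30778841 − 0.31286772·0.95145483) = 0.775554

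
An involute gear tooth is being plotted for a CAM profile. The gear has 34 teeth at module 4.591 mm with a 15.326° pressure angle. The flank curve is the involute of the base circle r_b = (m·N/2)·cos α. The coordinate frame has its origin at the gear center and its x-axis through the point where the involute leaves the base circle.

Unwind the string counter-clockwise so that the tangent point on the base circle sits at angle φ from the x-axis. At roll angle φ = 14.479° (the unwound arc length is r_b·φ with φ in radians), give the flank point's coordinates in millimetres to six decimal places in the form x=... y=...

pitch radius r_p = m·N/2 = 4.591·34/2 = 78.047000
base radius r_b = r_p·cos α = 78.047000·cos 15.326° = 75.271460
roll angle φ = 14.479° = 0.25270622 rad
x = r_b·(cos φ + φ·sin φ) = 75.271460·(0.96823934 + 0.25270622·0.25002514) = 77.636659
y = r_b·(sin φ − φ·cos φ) = 75.271460·(0.25002514 − 0.25270622·0.96823934) = 0.402329

x=77.636659 y=0.402329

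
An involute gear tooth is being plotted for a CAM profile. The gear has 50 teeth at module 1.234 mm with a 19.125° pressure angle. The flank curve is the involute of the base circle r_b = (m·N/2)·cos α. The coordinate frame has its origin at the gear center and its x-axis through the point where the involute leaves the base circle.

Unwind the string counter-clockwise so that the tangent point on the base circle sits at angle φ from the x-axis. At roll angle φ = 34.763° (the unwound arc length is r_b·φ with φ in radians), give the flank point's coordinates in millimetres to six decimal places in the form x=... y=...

x=34.028389 y=2.091164

pitch radius r_p = m·N/2 = 1.234·50/2 = 30.850000
base radius r_b = r_p·cos α = 30.850000·cos 19.125° = 29.147267
roll angle φ = 34.763° = 0.60672881 rad
x = r_b·(cos φ + φ·sin φ) = 29.147267·(0.82151759 + 0.60672881·0.57018317) = 34.028389
y = r_b·(sin φ − φ·cos φ) = 29.147267·(0.57018317 − 0.60672881·0.82151759) = 2.091164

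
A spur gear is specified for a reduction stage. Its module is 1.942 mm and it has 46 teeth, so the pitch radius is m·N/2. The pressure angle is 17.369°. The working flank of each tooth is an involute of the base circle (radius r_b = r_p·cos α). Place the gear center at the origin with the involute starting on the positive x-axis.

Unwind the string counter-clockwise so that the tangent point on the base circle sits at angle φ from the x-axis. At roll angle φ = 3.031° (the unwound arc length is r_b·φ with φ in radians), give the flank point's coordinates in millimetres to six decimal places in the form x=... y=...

pitch radius r_p = m·N/2 = 1.942·46/2 = 44.666000
base radius r_b = r_p·cos α = 44.666000·cos 17.369° = 42.629319
roll angle φ = 3.031° = 0.05290093 rad
x = r_b·(cos φ + φ·sin φ) = 42.629319·(0.99860107 + 0.05290093·0.05287626) = 42.688927
y = r_b·(sin φ − φ·cos φ) = 42.629319·(0.05287626 − 0.05290093·0.99860107) = 0.002103

x=42.688927 y=0.002103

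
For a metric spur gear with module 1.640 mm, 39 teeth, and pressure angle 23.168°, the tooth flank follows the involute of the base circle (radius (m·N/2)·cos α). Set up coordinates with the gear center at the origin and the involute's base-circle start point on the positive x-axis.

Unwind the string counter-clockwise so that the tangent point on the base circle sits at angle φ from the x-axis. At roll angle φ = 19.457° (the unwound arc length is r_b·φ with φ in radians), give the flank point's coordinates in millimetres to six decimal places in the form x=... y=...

x=31.047685 y=0.379388

pitch radius r_p = m·N/2 = 1.640·39/2 = 31.980000
base radius r_b = r_p·cos α = 31.980000·cos 23.168° = 29.400980
roll angle φ = 19.457° = 0.33958871 rad
x = r_b·(cos φ + φ·sin φ) = 29.400980·(0.94289174 + 0.33958871·0.33309932) = 31.047685
y = r_b·(sin φ − φ·cos φ) = 29.400980·(0.33309932 − 0.33958871·0.94289174) = 0.379388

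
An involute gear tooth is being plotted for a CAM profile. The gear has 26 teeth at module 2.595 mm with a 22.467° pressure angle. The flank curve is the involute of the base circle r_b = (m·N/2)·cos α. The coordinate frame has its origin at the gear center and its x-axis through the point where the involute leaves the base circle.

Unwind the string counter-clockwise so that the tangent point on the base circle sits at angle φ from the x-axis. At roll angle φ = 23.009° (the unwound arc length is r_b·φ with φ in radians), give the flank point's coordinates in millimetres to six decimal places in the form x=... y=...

x=33.587801 y=0.662192

pitch radius r_p = m·N/2 = 2.595·26/2 = 33.735000
base radius r_b = r_p·cos α = 33.735000·cos 22.467° = 31.174506
roll angle φ = 23.009° = 0.40158281 rad
x = r_b·(cos φ + φ·sin φ) = 31.174506·(0.92044347 + 0.40158281·0.39087572) = 33.587801
y = r_b·(sin φ − φ·cos φ) = 31.174506·(0.39087572 − 0.40158281·0.92044347) = 0.662192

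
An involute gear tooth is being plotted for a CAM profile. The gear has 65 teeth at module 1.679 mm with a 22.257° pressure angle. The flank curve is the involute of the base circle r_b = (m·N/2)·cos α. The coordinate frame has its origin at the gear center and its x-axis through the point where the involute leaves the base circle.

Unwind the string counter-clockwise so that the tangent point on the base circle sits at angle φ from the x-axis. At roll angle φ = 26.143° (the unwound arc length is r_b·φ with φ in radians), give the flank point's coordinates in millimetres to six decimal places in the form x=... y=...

pitch radius r_p = m·N/2 = 1.679·65/2 = 54.567500
base radius r_b = r_p·cos α = 54.567500·cos 22.257° = 50.501907
roll angle φ = 26.143° = 0.45628143 rad
x = r_b·(cos φ + φ·sin φ) = 50.501907·(0.89769715 + 0.45628143·0.44061301) = 55.488500
y = r_b·(sin φ − φ·cos φ) = 50.501907·(0.44061301 − 0.45628143·0.89769715) = 1.566088

x=55.488500 y=1.566088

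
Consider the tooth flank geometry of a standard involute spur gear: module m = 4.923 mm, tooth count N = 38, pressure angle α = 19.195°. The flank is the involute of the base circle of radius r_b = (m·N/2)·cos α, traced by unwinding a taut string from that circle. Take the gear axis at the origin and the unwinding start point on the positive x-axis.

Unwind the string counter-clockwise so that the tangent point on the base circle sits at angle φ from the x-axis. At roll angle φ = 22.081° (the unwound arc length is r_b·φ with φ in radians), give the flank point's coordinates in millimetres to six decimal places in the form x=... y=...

pitch radius r_p = m·N/2 = 4.923·38/2 = 93.537000
base radius r_b = r_p·cos α = 93.537000·cos 19.195° = 88.336817
roll angle φ = 22.081° = 0.38538615 rad
x = r_b·(cos φ + φ·sin φ) = 88.336817·(0.92665334 + 0.38538615·0.37591699) = 94.655244
y = r_b·(sin φ − φ·cos φ) = 88.336817·(0.37591699 − 0.38538615·0.92665334) = 1.660523

x=94.655244 y=1.660523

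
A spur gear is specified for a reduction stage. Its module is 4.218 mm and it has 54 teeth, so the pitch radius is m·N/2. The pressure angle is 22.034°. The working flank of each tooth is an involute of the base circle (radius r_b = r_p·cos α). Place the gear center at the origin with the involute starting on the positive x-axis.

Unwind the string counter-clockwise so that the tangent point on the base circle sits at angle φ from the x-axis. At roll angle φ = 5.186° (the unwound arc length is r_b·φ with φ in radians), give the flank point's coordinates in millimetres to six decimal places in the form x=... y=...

x=105.999476 y=0.026073

pitch radius r_p = m·N/2 = 4.218·54/2 = 113.886000
base radius r_b = r_p·cos α = 113.886000·cos 22.034° = 105.567925
roll angle φ = 5.186° = 0.09051278 rad
x = r_b·(cos φ + φ·sin φ) = 105.567925·(0.99590651 + 0.09051278·0.09038924) = 105.999476
y = r_b·(sin φ − φ·cos φ) = 105.567925·(0.09038924 − 0.09051278·0.99590651) = 0.026073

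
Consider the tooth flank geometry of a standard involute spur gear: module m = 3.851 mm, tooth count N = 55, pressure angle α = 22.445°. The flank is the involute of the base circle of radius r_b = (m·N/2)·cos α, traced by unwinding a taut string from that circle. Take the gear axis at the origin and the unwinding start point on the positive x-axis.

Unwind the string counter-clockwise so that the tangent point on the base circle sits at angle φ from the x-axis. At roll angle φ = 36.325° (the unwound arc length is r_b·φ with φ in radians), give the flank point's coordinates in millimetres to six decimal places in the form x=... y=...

pitch radius r_p = m·N/2 = 3.851·55/2 = 105.902500
base radius r_b = r_p·cos α = 105.902500·cos 22.445° = 97.880010
roll angle φ = 36.325° = 0.63399085 rad
x = r_b·(cos φ + φ·sin φ) = 97.880010·(0.80566989 + 0.63399085·0.59236477) = 115.618192
y = r_b·(sin φ − φ·cos φ) = 97.880010·(0.59236477 − 0.63399085·0.80566989) = 7.984800

x=115.618192 y=7.984800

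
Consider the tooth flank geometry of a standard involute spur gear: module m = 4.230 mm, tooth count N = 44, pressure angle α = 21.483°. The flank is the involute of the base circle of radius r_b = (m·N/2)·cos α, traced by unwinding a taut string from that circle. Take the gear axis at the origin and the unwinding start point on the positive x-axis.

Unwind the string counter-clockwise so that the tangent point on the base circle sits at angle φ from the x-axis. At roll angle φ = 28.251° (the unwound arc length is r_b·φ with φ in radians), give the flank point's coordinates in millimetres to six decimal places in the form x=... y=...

pitch radius r_p = m·N/2 = 4.230·44/2 = 93.060000
base radius r_b = r_p·cos α = 93.060000·cos 21.483° = 86.594775
roll angle φ = 28.251° = 0.49307297 rad
x = r_b·(cos φ + φ·sin φ) = 86.594775·(0.88088248 + 0.49307297·0.47333504) = 96.490063
y = r_b·(sin φ − φ·cos φ) = 86.594775·(0.47333504 − 0.49307297·0.88088248) = 3.376824

x=96.490063 y=3.376824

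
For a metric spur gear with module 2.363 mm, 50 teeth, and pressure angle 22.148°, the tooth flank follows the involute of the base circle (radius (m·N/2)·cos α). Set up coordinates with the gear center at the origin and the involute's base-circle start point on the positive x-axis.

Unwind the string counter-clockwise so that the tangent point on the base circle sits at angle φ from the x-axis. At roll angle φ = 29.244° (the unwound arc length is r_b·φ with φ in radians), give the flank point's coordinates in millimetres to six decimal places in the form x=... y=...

pitch radius r_p = m·N/2 = 2.363·50/2 = 59.075000
base radius r_b = r_p·cos α = 59.075000·cos 22.148° = 54.716040
roll angle φ = 29.244° = 0.51040409 rad
x = r_b·(cos φ + φ·sin φ) = 54.716040·(0.87254717 + 0.51040409·0.48852987) = 61.385642
y = r_b·(sin φ − φ·cos φ) = 54.716040·(0.48852987 − 0.51040409·0.87254717) = 2.362542

x=61.385642 y=2.362542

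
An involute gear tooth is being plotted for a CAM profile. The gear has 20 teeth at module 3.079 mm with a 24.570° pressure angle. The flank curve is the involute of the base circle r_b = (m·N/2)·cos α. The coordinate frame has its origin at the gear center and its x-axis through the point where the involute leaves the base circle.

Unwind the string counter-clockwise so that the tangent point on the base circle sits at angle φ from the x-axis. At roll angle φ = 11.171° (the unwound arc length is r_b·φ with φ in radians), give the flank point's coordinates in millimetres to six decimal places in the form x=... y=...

pitch radius r_p = m·N/2 = 3.079·20/2 = 30.790000
base radius r_b = r_p·cos α = 30.790000·cos 24.570° = 28.002087
roll angle φ = 11.171° = 0.19497073 rad
x = r_b·(cos φ + φ·sin φ) = 28.002087·(0.98105334 + 0.19497073·0.19373782) = 28.529270
y = r_b·(sin φ − φ·cos φ) = 28.002087·(0.19373782 − 0.19497073·0.98105334) = 0.068917

x=28.529270 y=0.068917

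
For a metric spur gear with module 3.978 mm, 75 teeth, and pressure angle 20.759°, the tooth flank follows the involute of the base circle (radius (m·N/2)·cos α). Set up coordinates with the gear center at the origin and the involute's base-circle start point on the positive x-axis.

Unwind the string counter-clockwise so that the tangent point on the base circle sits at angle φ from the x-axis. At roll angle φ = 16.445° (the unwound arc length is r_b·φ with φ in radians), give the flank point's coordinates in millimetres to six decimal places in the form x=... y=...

x=145.118323 y=1.090373

pitch radius r_p = m·N/2 = 3.978·75/2 = 149.175000
base radius r_b = r_p·cos α = 149.175000·cos 20.759° = 139.490491
roll angle φ = 16.445° = 0.28701940 rad
x = r_b·(cos φ + φ·sin φ) = 139.490491·(0.95909193 + 0.28701940·0.28309481) = 145.118323
y = r_b·(sin φ − φ·cos φ) = 139.490491·(0.28309481 − 0.28701940·0.95909193) = 1.090373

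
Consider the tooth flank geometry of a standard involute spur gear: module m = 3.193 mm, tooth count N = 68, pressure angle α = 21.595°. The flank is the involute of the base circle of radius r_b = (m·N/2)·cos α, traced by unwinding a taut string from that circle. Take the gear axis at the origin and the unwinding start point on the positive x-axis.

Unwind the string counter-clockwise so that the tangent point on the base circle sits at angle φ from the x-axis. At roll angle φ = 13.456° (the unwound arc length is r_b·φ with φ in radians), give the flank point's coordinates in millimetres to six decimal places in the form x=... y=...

x=103.687351 y=0.433444

pitch radius r_p = m·N/2 = 3.193·68/2 = 108.562000
base radius r_b = r_p·cos α = 108.562000·cos 21.595° = 100.941882
roll angle φ = 13.456° = 0.23485150 rad
x = r_b·(cos φ + φ·sin φ) = 100.941882·(0.97254891 + 0.23485150·0.23269857) = 103.687351
y = r_b·(sin φ − φ·cos φ) = 100.941882·(0.23269857 − 0.23485150·0.97254891) = 0.433444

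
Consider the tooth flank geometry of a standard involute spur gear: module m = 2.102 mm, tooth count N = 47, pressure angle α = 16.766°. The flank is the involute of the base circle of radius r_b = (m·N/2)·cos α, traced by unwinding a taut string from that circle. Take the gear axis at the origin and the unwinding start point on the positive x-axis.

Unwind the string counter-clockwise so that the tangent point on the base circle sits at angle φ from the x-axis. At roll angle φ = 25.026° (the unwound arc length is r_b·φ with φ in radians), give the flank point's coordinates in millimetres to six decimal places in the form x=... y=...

pitch radius r_p = m·N/2 = 2.102·47/2 = 49.397000
base radius r_b = r_p·cos α = 49.397000·cos 16.766° = 47.297175
roll angle φ = 25.026° = 0.43678610 rad
x = r_b·(cos φ + φ·sin φ) = 47.297175·(0.90611592 + 0.43678610·0.42302949) = 51.595983
y = r_b·(sin φ − φ·cos φ) = 47.297175·(0.42302949 − 0.43678610·0.90611592) = 1.288879

x=51.595983 y=1.288879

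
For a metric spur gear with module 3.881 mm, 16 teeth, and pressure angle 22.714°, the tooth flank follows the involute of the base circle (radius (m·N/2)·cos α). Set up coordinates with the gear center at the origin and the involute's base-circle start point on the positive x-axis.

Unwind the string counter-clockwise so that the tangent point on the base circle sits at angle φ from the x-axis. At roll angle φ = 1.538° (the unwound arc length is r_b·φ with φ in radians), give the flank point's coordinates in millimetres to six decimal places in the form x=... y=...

pitch radius r_p = m·N/2 = 3.881·16/2 = 31.048000
base radius r_b = r_p·cos α = 31.048000·cos 22.714° = 28.640034
roll angle φ = 1.538° = 0.02684316 rad
x = r_b·(cos φ + φ·sin φ) = 28.640034·(0.99963974 + 0.02684316·0.02683994) = 28.650351
y = r_b·(sin φ − φ·cos φ) = 28.640034·(0.02683994 − 0.02684316·0.99963974) = 0.000185

x=28.650351 y=0.000185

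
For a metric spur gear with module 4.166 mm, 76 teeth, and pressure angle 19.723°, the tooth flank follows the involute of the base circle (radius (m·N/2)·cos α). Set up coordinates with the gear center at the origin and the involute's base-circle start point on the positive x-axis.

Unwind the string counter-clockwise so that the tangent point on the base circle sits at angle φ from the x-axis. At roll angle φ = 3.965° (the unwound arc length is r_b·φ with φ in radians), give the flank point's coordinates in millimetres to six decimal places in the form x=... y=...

pitch radius r_p = m·N/2 = 4.166·76/2 = 158.308000
base radius r_b = r_p·cos α = 158.308000·cos 19.723° = 149.020885
roll angle φ = 3.965° = 0.06920230 rad
x = r_b·(cos φ + φ·sin φ) = 149.020885·(0.99760648 + 0.06920230·0.06914708) = 149.377285
y = r_b·(sin φ − φ·cos φ) = 149.020885·(0.06914708 − 0.06920230·0.99760648) = 0.016454

x=149.377285 y=0.016454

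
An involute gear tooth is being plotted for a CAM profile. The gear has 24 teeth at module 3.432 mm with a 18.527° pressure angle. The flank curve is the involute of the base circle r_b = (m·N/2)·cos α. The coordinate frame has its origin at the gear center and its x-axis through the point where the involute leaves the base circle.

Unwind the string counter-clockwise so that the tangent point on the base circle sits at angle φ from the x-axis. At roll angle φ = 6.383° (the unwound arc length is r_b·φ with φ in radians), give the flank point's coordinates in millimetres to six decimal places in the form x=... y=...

pitch radius r_p = m·N/2 = 3.432·24/2 = 41.184000
base radius r_b = r_p·cos α = 41.184000·cos 18.527° = 39.049599
roll angle φ = 6.383° = 0.11140437 rad
x = r_b·(cos φ + φ·sin φ) = 39.049599·(0.99380095 + 0.11140437·0.11117407) = 39.291169
y = r_b·(sin φ − φ·cos φ) = 39.049599·(0.11117407 − 0.11140437·0.99380095) = 0.017975

x=39.291169 y=0.017975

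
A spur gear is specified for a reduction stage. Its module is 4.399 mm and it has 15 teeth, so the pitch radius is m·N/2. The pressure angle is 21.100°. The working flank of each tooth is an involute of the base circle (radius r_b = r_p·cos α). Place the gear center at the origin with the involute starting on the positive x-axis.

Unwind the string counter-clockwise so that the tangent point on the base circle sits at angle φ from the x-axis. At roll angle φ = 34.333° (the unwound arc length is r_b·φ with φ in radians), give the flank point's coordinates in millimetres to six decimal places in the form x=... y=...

x=35.820369 y=2.129346

pitch radius r_p = m·N/2 = 4.399·15/2 = 32.992500
base radius r_b = r_p·cos α = 32.992500·cos 21.100° = 30.780469
roll angle φ = 34.333° = 0.59922389 rad
x = r_b·(cos φ + φ·sin φ) = 30.780469·(0.82577359 + 0.59922389·0.56400175) = 35.820369
y = r_b·(sin φ − φ·cos φ) = 30.780469·(0.56400175 − 0.59922389·0.82577359) = 2.129346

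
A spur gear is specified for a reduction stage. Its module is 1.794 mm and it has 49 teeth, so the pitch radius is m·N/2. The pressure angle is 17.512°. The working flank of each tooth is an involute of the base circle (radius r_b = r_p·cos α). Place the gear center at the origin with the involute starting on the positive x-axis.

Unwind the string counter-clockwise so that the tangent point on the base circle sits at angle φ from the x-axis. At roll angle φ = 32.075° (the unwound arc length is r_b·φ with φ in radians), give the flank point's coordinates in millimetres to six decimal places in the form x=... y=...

pitch radius r_p = m·N/2 = 1.794·49/2 = 43.953000
base radius r_b = r_p·cos α = 43.953000·cos 17.512° = 41.915952
roll angle φ = 32.075° = 0.55981436 rad
x = r_b·(cos φ + φ·sin φ) = 41.915952·(0.84735371 + 0.55981436·0.53102890) = 47.978311
y = r_b·(sin φ − φ·cos φ) = 41.915952·(0.53102890 − 0.55981436·0.84735371) = 2.375299

x=47.978311 y=2.375299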